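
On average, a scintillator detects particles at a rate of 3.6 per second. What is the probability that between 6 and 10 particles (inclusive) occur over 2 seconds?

0.6108

Over the interval, μ = 3.6 × 2 = 7.2 (2 seconds).
P(6 ≤ N ≤ 10) = Σ_{j=6}^{10} e^(−7.2) · 7.2^j/j! ≈ 0.6108.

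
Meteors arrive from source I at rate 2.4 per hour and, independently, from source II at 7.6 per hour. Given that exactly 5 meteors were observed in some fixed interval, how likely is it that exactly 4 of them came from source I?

0.0126

Given the total, each event is independently from source I with probability p = λ_I/(λ_I+λ_II) = 2.4/10 = 0.2400.
So K ~ Binomial(5, 2.4/10): P(K = 4) = C(5,4) · (2.4/10)^4 · (7.6/10)^1 ≈ 0.0126.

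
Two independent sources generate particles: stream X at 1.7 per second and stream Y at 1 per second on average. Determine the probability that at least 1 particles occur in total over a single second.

Independent Poisson processes superpose: combined rate λ = 1.7 + 1 = 2.7 per second.
So μ = 2.7.
P(N ≥ 1) = 1 − P(N ≤ 0) ≈ 0.9328.

0.9328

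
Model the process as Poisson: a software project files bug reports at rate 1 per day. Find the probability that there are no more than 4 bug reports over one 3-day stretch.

0.8153

Over the interval, μ = 1 × 3 = 3 (a 3-day stretch = 3 days).
P(N ≤ 4) = Σ_{j=0}^{4} e^(−μ) μ^j/j! ≈ 0.8153.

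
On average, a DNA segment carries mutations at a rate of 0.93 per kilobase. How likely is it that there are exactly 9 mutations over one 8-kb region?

Over the interval, μ = 0.93 × 8 = 7.44 (an 8-kb region = 8 kilobases).
P(N = 9) = e^(−μ) μ^9/9! = e^(−7.44) · 7.44^9/362880 ≈ 0.1130.

0.1130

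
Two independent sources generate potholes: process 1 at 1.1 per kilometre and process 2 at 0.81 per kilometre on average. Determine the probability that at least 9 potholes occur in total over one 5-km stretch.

Independent Poisson processes superpose: combined rate λ = 1.1 + 0.81 = 1.91 per kilometre.
Over the interval, μ = 1.91 × 5 = 9.55 (a 5-km stretch = 5 kilometres).
P(N ≥ 9) = 1 − P(N ≤ 8) ≈ 0.6143.

0.6143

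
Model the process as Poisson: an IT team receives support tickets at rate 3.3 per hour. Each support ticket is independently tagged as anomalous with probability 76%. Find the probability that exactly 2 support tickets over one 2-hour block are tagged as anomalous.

0.0834

Thinning: the support tickets that are tagged as anomalous themselves form a Poisson process with rate 0.76 × 3.3 = 2.508 per hour.
Over the interval, μ = 2.508 × 2 = 5.016 (a 2-hour block = 2 hours).
P(N = 2) = e^(−5.016) · 5.016^2/2! ≈ 0.0834.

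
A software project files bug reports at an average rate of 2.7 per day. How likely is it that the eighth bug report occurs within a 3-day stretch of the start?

Over the interval, μ = 2.7 × 3 = 8.1 (a 3-day stretch = 3 days).
The eighth arrival falls in the interval iff at least 8 events occur there: P(S_8 ≤ t) = P(N ≥ 8) = 1 − P(N ≤ 7) ≈ 0.5609.

0.5609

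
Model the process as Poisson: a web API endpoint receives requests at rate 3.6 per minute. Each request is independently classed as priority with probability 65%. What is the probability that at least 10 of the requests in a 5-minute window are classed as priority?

Thinning: the requests that are classed as priority themselves form a Poisson process with rate 0.65 × 3.6 = 2.34 per minute.
Over the interval, μ = 2.34 × 5 = 11.7 (a 5-minute window = 5 minutes).
P(N ≥ 10) = 1 − P(N ≤ 9) ≈ 0.7304.

0.7304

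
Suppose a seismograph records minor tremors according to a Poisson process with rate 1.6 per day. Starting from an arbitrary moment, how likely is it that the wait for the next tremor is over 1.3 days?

0.1249

The wait for the next event is exponential with rate λ = 1.6 per day.
P(T > 1.3) = e^(−λt) = e^(−1.6 × 1.3) = e^(−2.08) ≈ 0.1249.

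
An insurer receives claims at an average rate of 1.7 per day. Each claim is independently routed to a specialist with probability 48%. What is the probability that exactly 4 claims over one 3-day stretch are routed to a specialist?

0.1294

Thinning: the claims that are routed to a specialist themselves form a Poisson process with rate 0.48 × 1.7 = 0.816 per day.
Over the interval, μ = 0.816 × 3 = 2.448 (a 3-day stretch = 3 days).
P(N = 4) = e^(−2.448) · 2.448^4/4! ≈ 0.1294.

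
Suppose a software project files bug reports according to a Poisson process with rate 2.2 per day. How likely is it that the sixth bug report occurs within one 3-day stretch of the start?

Over the interval, μ = 2.2 × 3 = 6.6 (a 3-day stretch = 3 days).
The sixth arrival falls in the interval iff at least 6 events occur there: P(S_6 ≤ t) = P(N ≥ 6) = 1 − P(N ≤ 5) ≈ 0.6453.

0.6453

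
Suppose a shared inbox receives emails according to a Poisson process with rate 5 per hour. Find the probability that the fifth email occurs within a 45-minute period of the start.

Over the interval, μ = 5 × 0.75 = 3.75 (a 45-minute period = 0.75 hours).
The fifth arrival falls in the interval iff at least 5 events occur there: P(S_5 ≤ t) = P(N ≥ 5) = 1 − P(N ≤ 4) ≈ 0.3225.

0.3225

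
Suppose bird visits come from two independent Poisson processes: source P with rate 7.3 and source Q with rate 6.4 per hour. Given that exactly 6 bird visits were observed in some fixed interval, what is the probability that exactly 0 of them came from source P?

Given the total, each event is independently from source P with probability p = λ_P/(λ_P+λ_Q) = 7.3/13.7 ≈ 0.5328.
So K ~ Binomial(6, 7.3/13.7): P(K = 0) = C(6,0) · (7.3/13.7)^0 · (6.4/13.7)^6 ≈ 0.0104.

0.0104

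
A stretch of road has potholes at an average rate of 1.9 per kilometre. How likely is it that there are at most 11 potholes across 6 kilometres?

0.5316

Over the interval, μ = 1.9 × 6 = 11.4 (6 kilometres).
P(N ≤ 11) = Σ_{j=0}^{11} e^(−μ) μ^j/j! ≈ 0.5316.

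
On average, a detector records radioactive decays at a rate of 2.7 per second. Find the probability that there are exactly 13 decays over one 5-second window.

0.1089

Over the interval, μ = 2.7 × 5 = 13.5 (a 5-second window = 5 seconds).
P(N = 13) = e^(−μ) μ^13/13! = e^(−13.5) · 13.5^13/6227020800 ≈ 0.1089.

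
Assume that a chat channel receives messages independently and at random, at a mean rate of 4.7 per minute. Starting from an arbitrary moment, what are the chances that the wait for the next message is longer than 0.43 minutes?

The wait for the next event is exponential with rate λ = 4.7 per minute.
P(T > 0.43) = e^(−λt) = e^(−4.7 × 0.43) = e^(−2.021) ≈ 0.1325.

0.1325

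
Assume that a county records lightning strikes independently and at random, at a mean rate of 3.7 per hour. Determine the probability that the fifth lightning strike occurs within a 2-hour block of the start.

Over the interval, μ = 3.7 × 2 = 7.4 (a 2-hour block = 2 hours).
The fifth arrival falls in the interval iff at least 5 events occur there: P(S_5 ≤ t) = P(N ≥ 5) = 1 − P(N ≤ 4) ≈ 0.8605.

0.8605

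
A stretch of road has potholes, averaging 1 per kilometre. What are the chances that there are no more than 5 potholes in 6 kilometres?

Over the interval, μ = 1 × 6 = 6 (6 kilometres).
P(N ≤ 5) = Σ_{j=0}^{5} e^(−μ) μ^j/j! ≈ 0.4457.

0.4457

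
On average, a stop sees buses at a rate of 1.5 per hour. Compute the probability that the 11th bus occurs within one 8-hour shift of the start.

Over the interval, μ = 1.5 × 8 = 12 (an 8-hour shift = 8 hours).
The 11th arrival falls in the interval iff at least 11 events occur there: P(S_11 ≤ t) = P(N ≥ 11) = 1 − P(N ≤ 10) ≈ 0.6528.

0.6528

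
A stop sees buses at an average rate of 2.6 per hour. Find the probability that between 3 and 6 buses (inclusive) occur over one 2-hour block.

Over the interval, μ = 2.6 × 2 = 5.2 (a 2-hour block = 2 hours).
P(3 ≤ N ≤ 6) = Σ_{j=3}^{6} e^(−5.2) · 5.2^j/j! ≈ 0.6236.

0.6236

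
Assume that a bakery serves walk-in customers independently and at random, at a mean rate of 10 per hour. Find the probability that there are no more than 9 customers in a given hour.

With mean μ = 10 per hour,
P(N ≤ 9) = Σ_{j=0}^{9} e^(−μ) μ^j/j! ≈ 0.4579.

0.4579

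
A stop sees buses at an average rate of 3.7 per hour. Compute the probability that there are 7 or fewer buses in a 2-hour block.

0.5393

Over the interval, μ = 3.7 × 2 = 7.4 (a 2-hour block = 2 hours).
P(N ≤ 7) = Σ_{j=0}^{7} e^(−μ) μ^j/j! ≈ 0.5393.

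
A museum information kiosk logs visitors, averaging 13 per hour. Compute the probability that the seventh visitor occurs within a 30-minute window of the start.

0.4735

Over the interval, μ = 13 × 0.5 = 6.5 (a 30-minute window = 0.5 hours).
The seventh arrival falls in the interval iff at least 7 events occur there: P(S_7 ≤ t) = P(N ≥ 7) = 1 − P(N ≤ 6) ≈ 0.4735.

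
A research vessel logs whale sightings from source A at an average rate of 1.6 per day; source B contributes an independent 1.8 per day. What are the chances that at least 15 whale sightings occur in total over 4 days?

Independent Poisson processes superpose: combined rate λ = 1.6 + 1.8 = 3.4 per day.
Over the interval, μ = 3.4 × 4 = 13.6 (4 days).
P(N ≥ 15) = 1 − P(N ≤ 14) ≈ 0.3872.

0.3872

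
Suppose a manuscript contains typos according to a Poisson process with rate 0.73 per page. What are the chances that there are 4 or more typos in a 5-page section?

Over the interval, μ = 0.73 × 5 = 3.65 (a 5-page section = 5 pages).
P(N ≥ 4) = 1 − P(N ≤ 3) = 1 − Σ_{j=0}^{3} e^(−μ) μ^j/j! ≈ 0.4954.

0.4954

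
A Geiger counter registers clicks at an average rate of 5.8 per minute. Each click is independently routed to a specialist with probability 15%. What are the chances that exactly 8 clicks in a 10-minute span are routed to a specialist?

0.1356

Thinning: the clicks that are routed to a specialist themselves form a Poisson process with rate 0.15 × 5.8 = 0.87 per minute.
Over the interval, μ = 0.87 × 10 = 8.7 (a 10-minute span = 10 minutes).
P(N = 8) = e^(−8.7) · 8.7^8/8! ≈ 0.1356.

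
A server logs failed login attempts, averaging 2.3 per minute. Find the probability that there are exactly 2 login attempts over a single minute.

With mean μ = 2.3 per minute,
P(N = 2) = e^(−μ) μ^2/2! = e^(−2.3) · 2.3^2/2 ≈ 0.2652.

0.2652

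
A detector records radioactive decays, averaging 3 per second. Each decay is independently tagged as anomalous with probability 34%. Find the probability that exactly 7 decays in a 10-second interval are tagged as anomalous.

Thinning: the decays that are tagged as anomalous themselves form a Poisson process with rate 0.34 × 3 = 1.02 per second.
Over the interval, μ = 1.02 × 10 = 10.2 (a 10-second interval = 10 seconds).
P(N = 7) = e^(−10.2) · 10.2^7/7! ≈ 0.0847.

0.0847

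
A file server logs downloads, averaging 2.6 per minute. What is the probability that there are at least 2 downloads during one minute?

With mean μ = 2.6 per minute,
P(N ≥ 2) = 1 − P(N ≤ 1) = 1 − Σ_{j=0}^{1} e^(−μ) μ^j/j! ≈ 0.7326.

0.7326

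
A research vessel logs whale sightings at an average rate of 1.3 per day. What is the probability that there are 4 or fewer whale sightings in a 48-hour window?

0.8774

Over the interval, μ = 1.3 × 2 = 2.6 (a 48-hour window = 2 days).
P(N ≤ 4) = Σ_{j=0}^{4} e^(−μ) μ^j/j! ≈ 0.8774.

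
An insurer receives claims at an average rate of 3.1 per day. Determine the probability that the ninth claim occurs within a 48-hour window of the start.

0.1741

Over the interval, μ = 3.1 × 2 = 6.2 (a 48-hour window = 2 days).
The ninth arrival falls in the interval iff at least 9 events occur there: P(S_9 ≤ t) = P(N ≥ 9) = 1 − P(N ≤ 8) ≈ 0.1741.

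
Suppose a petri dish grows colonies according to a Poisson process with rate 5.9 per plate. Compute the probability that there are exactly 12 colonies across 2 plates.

Over the interval, μ = 5.9 × 2 = 11.8 (2 plates).
P(N = 12) = e^(−μ) μ^12/12! = e^(−11.8) · 11.8^12/479001600 ≈ 0.1142.

0.1142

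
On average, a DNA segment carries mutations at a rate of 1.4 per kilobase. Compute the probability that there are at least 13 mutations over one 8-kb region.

0.3334

Over the interval, μ = 1.4 × 8 = 11.2 (an 8-kb region = 8 kilobases).
P(N ≥ 13) = 1 − P(N ≤ 12) = 1 − Σ_{j=0}^{12} e^(−μ) μ^j/j! ≈ 0.3334.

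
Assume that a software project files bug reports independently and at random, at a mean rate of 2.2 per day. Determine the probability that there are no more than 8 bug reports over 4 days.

Over the interval, μ = 2.2 × 4 = 8.8 (4 days).
P(N ≤ 8) = Σ_{j=0}^{8} e^(−μ) μ^j/j! ≈ 0.4823.

0.4823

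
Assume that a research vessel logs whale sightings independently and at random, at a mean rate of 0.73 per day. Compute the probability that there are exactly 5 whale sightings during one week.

0.1753

Over the interval, μ = 0.73 × 7 = 5.11 (a week = 7 days).
P(N = 5) = e^(−μ) μ^5/5! = e^(−5.11) · 5.11^5/120 ≈ 0.1753.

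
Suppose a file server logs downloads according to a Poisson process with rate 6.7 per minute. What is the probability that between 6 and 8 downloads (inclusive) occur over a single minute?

0.4266

With mean μ = 6.7 per minute,
P(6 ≤ N ≤ 8) = Σ_{j=6}^{8} e^(−6.7) · 6.7^j/j! ≈ 0.4266.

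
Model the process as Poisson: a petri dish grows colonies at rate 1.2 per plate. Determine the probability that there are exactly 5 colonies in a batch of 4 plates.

Over the interval, μ = 1.2 × 4 = 4.8 (a batch of 4 plates = 4 plates).
P(N = 5) = e^(−μ) μ^5/5! = e^(−4.8) · 4.8^5/120 ≈ 0.1747.

0.1747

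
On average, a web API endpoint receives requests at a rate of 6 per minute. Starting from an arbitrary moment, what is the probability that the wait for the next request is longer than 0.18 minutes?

The wait for the next event is exponential with rate λ = 6 per minute.
P(T > 0.18) = e^(−λt) = e^(−6 × 0.18) = e^(−1.08) ≈ 0.3396.

0.3396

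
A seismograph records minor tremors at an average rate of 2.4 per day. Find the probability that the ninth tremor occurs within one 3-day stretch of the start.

Over the interval, μ = 2.4 × 3 = 7.2 (a 3-day stretch = 3 days).
The ninth arrival falls in the interval iff at least 9 events occur there: P(S_9 ≤ t) = P(N ≥ 9) = 1 − P(N ≤ 8) ≈ 0.2973.

0.2973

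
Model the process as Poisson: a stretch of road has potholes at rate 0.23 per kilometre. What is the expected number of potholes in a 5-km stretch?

E[N] = λt = 0.23 × 5 = 1.15 (a 5-km stretch = 5 kilometres).

1.15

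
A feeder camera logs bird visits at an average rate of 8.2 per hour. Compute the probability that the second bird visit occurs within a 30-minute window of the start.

Over the interval, μ = 8.2 × 0.5 = 4.1 (a 30-minute window = 0.5 hours).
The second arrival falls in the interval iff at least 2 events occur there: P(S_2 ≤ t) = P(N ≥ 2) = 1 − P(N ≤ 1) ≈ 0.9155.

0.9155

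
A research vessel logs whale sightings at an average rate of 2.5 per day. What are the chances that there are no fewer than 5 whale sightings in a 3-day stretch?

Over the interval, μ = 2.5 × 3 = 7.5 (a 3-day stretch = 3 days).
P(N ≥ 5) = 1 − P(N ≤ 4) = 1 − Σ_{j=0}^{4} e^(−μ) μ^j/j! ≈ 0.8679.

0.8679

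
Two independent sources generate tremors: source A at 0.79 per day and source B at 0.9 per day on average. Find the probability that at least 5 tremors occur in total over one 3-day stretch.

0.5717

Independent Poisson processes superpose: combined rate λ = 0.79 + 0.9 = 1.69 per day.
Over the interval, μ = 1.69 × 3 = 5.07 (a 3-day stretch = 3 days).
P(N ≥ 5) = 1 − P(N ≤ 4) ≈ 0.5717.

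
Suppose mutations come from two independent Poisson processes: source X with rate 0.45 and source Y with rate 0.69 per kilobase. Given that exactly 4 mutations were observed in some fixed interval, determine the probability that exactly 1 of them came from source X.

Given the total, each event is independently from source X with probability p = λ_X/(λ_X+λ_Y) = 0.45/1.14 ≈ 0.3947.
So K ~ Binomial(4, 0.45/1.14): P(K = 1) = C(4,1) · (0.45/1.14)^1 · (0.69/1.14)^3 ≈ 0.3501.

0.3501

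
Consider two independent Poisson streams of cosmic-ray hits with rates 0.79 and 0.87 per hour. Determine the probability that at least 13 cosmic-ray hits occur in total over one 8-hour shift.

0.5673

Independent Poisson processes superpose: combined rate λ = 0.79 + 0.87 = 1.66 per hour.
Over the interval, μ = 1.66 × 8 = 13.28 (an 8-hour shift = 8 hours).
P(N ≥ 13) = 1 − P(N ≤ 12) ≈ 0.5673.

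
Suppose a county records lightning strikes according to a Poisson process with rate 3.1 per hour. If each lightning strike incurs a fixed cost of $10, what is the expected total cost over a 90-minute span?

$46.5

E[N] = 3.1 × 1.5 = 4.65 (a 90-minute span = 1.5 hours); E[cost] = 4.65 × $10 = $46.5.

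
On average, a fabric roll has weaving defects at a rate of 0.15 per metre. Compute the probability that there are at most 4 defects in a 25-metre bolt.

Over the interval, μ = 0.15 × 25 = 3.75 (a 25-metre bolt = 25 metres).
P(N ≤ 4) = Σ_{j=0}^{4} e^(−μ) μ^j/j! ≈ 0.6775.

0.6775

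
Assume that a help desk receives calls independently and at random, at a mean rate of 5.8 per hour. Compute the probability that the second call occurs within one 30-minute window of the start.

Over the interval, μ = 5.8 × 0.5 = 2.9 (a 30-minute window = 0.5 hours).
The second arrival falls in the interval iff at least 2 events occur there: P(S_2 ≤ t) = P(N ≥ 2) = 1 − P(N ≤ 1) ≈ 0.7854.

0.7854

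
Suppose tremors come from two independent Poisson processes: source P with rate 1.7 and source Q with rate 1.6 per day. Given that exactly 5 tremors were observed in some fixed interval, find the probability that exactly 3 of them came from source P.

Given the total, each event is independently from source P with probability p = λ_P/(λ_P+λ_Q) = 1.7/3.3 ≈ 0.5152.
So K ~ Binomial(5, 1.7/3.3): P(K = 3) = C(5,3) · (1.7/3.3)^3 · (1.6/3.3)^2 ≈ 0.3214.

0.3214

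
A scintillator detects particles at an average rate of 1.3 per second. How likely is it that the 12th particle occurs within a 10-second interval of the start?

Over the interval, μ = 1.3 × 10 = 13 (a 10-second interval = 10 seconds).
The 12th arrival falls in the interval iff at least 12 events occur there: P(S_12 ≤ t) = P(N ≥ 12) = 1 − P(N ≤ 11) ≈ 0.6468.

0.6468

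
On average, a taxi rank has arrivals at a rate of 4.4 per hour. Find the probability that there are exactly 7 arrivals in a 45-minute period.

0.0312

Over the interval, μ = 4.4 × 0.75 = 3.3 (a 45-minute period = 0.75 hours).
P(N = 7) = e^(−μ) μ^7/7! = e^(−3.3) · 3.3^7/5040 ≈ 0.0312.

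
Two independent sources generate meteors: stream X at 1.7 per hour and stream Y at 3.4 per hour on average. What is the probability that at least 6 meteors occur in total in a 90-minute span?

0.7746

Independent Poisson processes superpose: combined rate λ = 1.7 + 3.4 = 5.1 per hour.
Over the interval, μ = 5.1 × 1.5 = 7.65 (a 90-minute span = 1.5 hours).
P(N ≥ 6) = 1 − P(N ≤ 5) ≈ 0.7746.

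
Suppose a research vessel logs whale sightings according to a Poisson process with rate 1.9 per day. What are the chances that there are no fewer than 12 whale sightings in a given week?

0.6766

Over the interval, μ = 1.9 × 7 = 13.3 (a week = 7 days).
P(N ≥ 12) = 1 − P(N ≤ 11) = 1 − Σ_{j=0}^{11} e^(−μ) μ^j/j! ≈ 0.6766.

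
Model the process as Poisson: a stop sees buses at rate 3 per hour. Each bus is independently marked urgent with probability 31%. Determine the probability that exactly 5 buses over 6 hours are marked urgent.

Thinning: the buses that are marked urgent themselves form a Poisson process with rate 0.31 × 3 = 0.93 per hour.
Over the interval, μ = 0.93 × 6 = 5.58 (6 hours).
P(N = 5) = e^(−5.58) · 5.58^5/5! ≈ 0.1701.

0.1701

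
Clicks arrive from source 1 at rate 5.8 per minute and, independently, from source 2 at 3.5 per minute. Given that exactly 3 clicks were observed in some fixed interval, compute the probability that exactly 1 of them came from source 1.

Given the total, each event is independently from source 1 with probability p = λ_1/(λ_1+λ_2) = 5.8/9.3 ≈ 0.6237.
So K ~ Binomial(3, 5.8/9.3): P(K = 1) = C(3,1) · (5.8/9.3)^1 · (3.5/9.3)^2 ≈ 0.2650.

0.2650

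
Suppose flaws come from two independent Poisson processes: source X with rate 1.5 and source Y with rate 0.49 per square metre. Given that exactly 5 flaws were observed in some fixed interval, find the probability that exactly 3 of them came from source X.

0.2597

Given the total, each event is independently from source X with probability p = λ_X/(λ_X+λ_Y) = 1.5/1.99 ≈ 0.7538.
So K ~ Binomial(5, 1.5/1.99): P(K = 3) = C(5,3) · (1.5/1.99)^3 · (0.49/1.99)^2 ≈ 0.2597.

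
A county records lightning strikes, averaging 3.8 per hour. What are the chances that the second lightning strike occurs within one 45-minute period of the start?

0.7773

Over the interval, μ = 3.8 × 0.75 = 2.85 (a 45-minute period = 0.75 hours).
The second arrival falls in the interval iff at least 2 events occur there: P(S_2 ≤ t) = P(N ≥ 2) = 1 − P(N ≤ 1) ≈ 0.7773.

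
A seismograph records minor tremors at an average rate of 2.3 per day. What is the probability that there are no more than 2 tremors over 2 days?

Over the interval, μ = 2.3 × 2 = 4.6 (2 days).
P(N ≤ 2) = Σ_{j=0}^{2} e^(−μ) μ^j/j! ≈ 0.1626.

0.1626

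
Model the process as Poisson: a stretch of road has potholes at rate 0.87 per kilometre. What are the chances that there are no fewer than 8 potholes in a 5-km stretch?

0.0747

Over the interval, μ = 0.87 × 5 = 4.35 (a 5-km stretch = 5 kilometres).
P(N ≥ 8) = 1 − P(N ≤ 7) = 1 − Σ_{j=0}^{7} e^(−μ) μ^j/j! ≈ 0.0747.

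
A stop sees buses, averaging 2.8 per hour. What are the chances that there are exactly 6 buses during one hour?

0.0407

With mean μ = 2.8 per hour,
P(N = 6) = e^(−μ) μ^6/6! = e^(−2.8) · 2.8^6/720 ≈ 0.0407.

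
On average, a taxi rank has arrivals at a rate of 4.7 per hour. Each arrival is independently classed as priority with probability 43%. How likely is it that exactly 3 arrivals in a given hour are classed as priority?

Thinning: the arrivals that are classed as priority themselves form a Poisson process with rate 0.43 × 4.7 = 2.021 per hour.
So μ = 2.021.
P(N = 3) = e^(−2.021) · 2.021^3/3! ≈ 0.1823.

0.1823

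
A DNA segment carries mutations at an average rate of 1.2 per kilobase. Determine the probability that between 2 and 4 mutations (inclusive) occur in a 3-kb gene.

Over the interval, μ = 1.2 × 3 = 3.6 (a 3-kb gene = 3 kilobases).
P(2 ≤ N ≤ 4) = Σ_{j=2}^{4} e^(−3.6) · 3.6^j/j! ≈ 0.5807.

0.5807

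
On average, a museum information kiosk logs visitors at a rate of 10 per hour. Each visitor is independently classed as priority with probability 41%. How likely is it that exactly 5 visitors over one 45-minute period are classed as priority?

0.1058

Thinning: the visitors that are classed as priority themselves form a Poisson process with rate 0.41 × 10 = 4.1 per hour.
Over the interval, μ = 4.1 × 0.75 = 3.075 (a 45-minute period = 0.75 hours).
P(N = 5) = e^(−3.075) · 3.075^5/5! ≈ 0.1058.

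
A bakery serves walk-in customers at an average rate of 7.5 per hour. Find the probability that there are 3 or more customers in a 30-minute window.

Over the interval, μ = 7.5 × 0.5 = 3.75 (a 30-minute window = 0.5 hours).
P(N ≥ 3) = 1 − P(N ≤ 2) = 1 − Σ_{j=0}^{2} e^(−μ) μ^j/j! ≈ 0.7229.

0.7229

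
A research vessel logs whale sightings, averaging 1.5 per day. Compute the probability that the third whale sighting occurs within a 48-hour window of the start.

0.5768

Over the interval, μ = 1.5 × 2 = 3 (a 48-hour window = 2 days).
The third arrival falls in the interval iff at least 3 events occur there: P(S_3 ≤ t) = P(N ≥ 3) = 1 − P(N ≤ 2) ≈ 0.5768.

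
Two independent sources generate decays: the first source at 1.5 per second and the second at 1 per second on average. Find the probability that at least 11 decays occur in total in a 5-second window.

Independent Poisson processes superpose: combined rate λ = 1.5 + 1 = 2.5 per second.
Over the interval, μ = 2.5 × 5 = 12.5 (a 5-second window = 5 seconds).
P(N ≥ 11) = 1 − P(N ≤ 10) ≈ 0.7029.

0.7029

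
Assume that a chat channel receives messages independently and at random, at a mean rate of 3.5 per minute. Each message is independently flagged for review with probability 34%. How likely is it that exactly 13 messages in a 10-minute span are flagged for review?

Thinning: the messages that are flagged for review themselves form a Poisson process with rate 0.34 × 3.5 = 1.19 per minute.
Over the interval, μ = 1.19 × 10 = 11.9 (a 10-minute span = 10 minutes).
P(N = 13) = e^(−11.9) · 11.9^13/13! ≈ 0.1046.

0.1046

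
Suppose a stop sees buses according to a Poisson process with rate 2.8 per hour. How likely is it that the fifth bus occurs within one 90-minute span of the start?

Over the interval, μ = 2.8 × 1.5 = 4.2 (a 90-minute span = 1.5 hours).
The fifth arrival falls in the interval iff at least 5 events occur there: P(S_5 ≤ t) = P(N ≥ 5) = 1 − P(N ≤ 4) ≈ 0.4102.

0.4102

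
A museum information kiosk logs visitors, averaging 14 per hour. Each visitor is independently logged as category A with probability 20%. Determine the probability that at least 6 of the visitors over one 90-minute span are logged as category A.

Thinning: the visitors that are logged as category A themselves form a Poisson process with rate 0.2 × 14 = 2.8 per hour.
Over the interval, μ = 2.8 × 1.5 = 4.2 (a 90-minute span = 1.5 hours).
P(N ≥ 6) = 1 − P(N ≤ 5) ≈ 0.2469.

0.2469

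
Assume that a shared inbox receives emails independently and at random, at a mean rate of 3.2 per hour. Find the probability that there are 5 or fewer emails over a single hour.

With mean μ = 3.2 per hour,
P(N ≤ 5) = Σ_{j=0}^{5} e^(−μ) μ^j/j! ≈ 0.8946.

0.8946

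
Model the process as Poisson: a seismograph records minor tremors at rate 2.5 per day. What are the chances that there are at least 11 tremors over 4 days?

0.4170

Over the interval, μ = 2.5 × 4 = 10 (4 days).
P(N ≥ 11) = 1 − P(N ≤ 10) = 1 − Σ_{j=0}^{10} e^(−μ) μ^j/j! ≈ 0.4170.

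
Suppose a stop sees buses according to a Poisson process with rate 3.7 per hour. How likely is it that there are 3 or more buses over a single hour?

0.7146

With mean μ = 3.7 per hour,
P(N ≥ 3) = 1 − P(N ≤ 2) = 1 − Σ_{j=0}^{2} e^(−μ) μ^j/j! ≈ 0.7146.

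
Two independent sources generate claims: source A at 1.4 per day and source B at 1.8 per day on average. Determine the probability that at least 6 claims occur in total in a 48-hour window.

0.6163

Independent Poisson processes superpose: combined rate λ = 1.4 + 1.8 = 3.2 per day.
Over the interval, μ = 3.2 × 2 = 6.4 (a 48-hour window = 2 days).
P(N ≥ 6) = 1 − P(N ≤ 5) ≈ 0.6163.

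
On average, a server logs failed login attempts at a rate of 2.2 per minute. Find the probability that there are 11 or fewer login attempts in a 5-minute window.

0.5793

Over the interval, μ = 2.2 × 5 = 11 (a 5-minute window = 5 minutes).
P(N ≤ 11) = Σ_{j=0}^{11} e^(−μ) μ^j/j! ≈ 0.5793.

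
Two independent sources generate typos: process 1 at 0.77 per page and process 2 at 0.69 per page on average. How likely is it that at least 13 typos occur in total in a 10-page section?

Independent Poisson processes superpose: combined rate λ = 0.77 + 0.69 = 1.46 per page.
Over the interval, μ = 1.46 × 10 = 14.6 (a 10-page section = 10 pages).
P(N ≥ 13) = 1 − P(N ≤ 12) ≈ 0.6979.

0.6979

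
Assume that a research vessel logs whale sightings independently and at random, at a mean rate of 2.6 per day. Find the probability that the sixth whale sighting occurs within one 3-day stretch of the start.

0.7897

Over the interval, μ = 2.6 × 3 = 7.8 (a 3-day stretch = 3 days).
The sixth arrival falls in the interval iff at least 6 events occur there: P(S_6 ≤ t) = P(N ≥ 6) = 1 − P(N ≤ 5) ≈ 0.7897.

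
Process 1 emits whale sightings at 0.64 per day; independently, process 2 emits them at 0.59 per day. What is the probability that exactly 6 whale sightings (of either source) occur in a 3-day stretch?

Independent Poisson processes superpose: combined rate λ = 0.64 + 0.59 = 1.23 per day.
Over the interval, μ = 1.23 × 3 = 3.69 (a 3-day stretch = 3 days).
P(N = 6) = e^(−3.69) · 3.69^6/6! ≈ 0.0876.

0.0876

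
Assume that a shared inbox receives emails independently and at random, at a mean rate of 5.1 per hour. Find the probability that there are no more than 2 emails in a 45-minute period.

0.2649

Over the interval, μ = 5.1 × 0.75 = 3.825 (a 45-minute period = 0.75 hours).
P(N ≤ 2) = Σ_{j=0}^{2} e^(−μ) μ^j/j! ≈ 0.2649.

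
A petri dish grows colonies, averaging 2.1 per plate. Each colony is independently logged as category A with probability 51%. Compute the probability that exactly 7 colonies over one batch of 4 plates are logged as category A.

Thinning: the colonies that are logged as category A themselves form a Poisson process with rate 0.51 × 2.1 = 1.071 per plate.
Over the interval, μ = 1.071 × 4 = 4.284 (a batch of 4 plates = 4 plates).
P(N = 7) = e^(−4.284) · 4.284^7/7! ≈ 0.0724.

0.0724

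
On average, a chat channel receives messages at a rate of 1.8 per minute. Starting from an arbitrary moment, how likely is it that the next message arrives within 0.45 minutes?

Inter-arrival times are exponential with rate λ = 1.8 per minute.
P(T ≤ 0.45) = 1 − e^(−λt) = 1 − e^(−1.8 × 0.45) = 1 − e^(−0.81) ≈ 0.5551.

0.5551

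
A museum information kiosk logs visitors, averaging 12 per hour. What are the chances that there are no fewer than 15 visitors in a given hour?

0.2280

With mean μ = 12 per hour,
P(N ≥ 15) = 1 − P(N ≤ 14) = 1 − Σ_{j=0}^{14} e^(−μ) μ^j/j! ≈ 0.2280.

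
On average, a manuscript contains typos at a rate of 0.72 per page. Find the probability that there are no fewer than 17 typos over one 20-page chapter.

Over the interval, μ = 0.72 × 20 = 14.4 (a 20-page chapter = 20 pages).
P(N ≥ 17) = 1 − P(N ≤ 16) = 1 − Σ_{j=0}^{16} e^(−μ) μ^j/j! ≈ 0.2796.

0.2796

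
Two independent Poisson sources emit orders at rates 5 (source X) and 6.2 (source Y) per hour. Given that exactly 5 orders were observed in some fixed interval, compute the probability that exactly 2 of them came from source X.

Given the total, each event is independently from source X with probability p = λ_X/(λ_X+λ_Y) = 5/11.2 ≈ 0.4464.
So K ~ Binomial(5, 5/11.2): P(K = 2) = C(5,2) · (5/11.2)^2 · (6.2/11.2)^3 ≈ 0.3381.

0.3381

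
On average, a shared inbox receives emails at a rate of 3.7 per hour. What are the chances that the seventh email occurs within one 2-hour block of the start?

Over the interval, μ = 3.7 × 2 = 7.4 (a 2-hour block = 2 hours).
The seventh arrival falls in the interval iff at least 7 events occur there: P(S_7 ≤ t) = P(N ≥ 7) = 1 − P(N ≤ 6) ≈ 0.6080.

0.6080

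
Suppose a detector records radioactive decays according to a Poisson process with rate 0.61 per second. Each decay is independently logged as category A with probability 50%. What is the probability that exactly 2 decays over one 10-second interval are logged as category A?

0.2203

Thinning: the decays that are logged as category A themselves form a Poisson process with rate 0.5 × 0.61 = 0.305 per second.
Over the interval, μ = 0.305 × 10 = 3.05 (a 10-second interval = 10 seconds).
P(N = 2) = e^(−3.05) · 3.05^2/2! ≈ 0.2203.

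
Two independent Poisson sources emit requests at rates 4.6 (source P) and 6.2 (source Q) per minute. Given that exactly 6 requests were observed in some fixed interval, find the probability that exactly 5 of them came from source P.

0.0483

Given the total, each event is independently from source P with probability p = λ_P/(λ_P+λ_Q) = 4.6/10.8 ≈ 0.4259.
So K ~ Binomial(6, 4.6/10.8): P(K = 5) = C(6,5) · (4.6/10.8)^5 · (6.2/10.8)^1 ≈ 0.0483.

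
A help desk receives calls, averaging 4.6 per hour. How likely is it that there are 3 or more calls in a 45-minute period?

Over the interval, μ = 4.6 × 0.75 = 3.45 (a 45-minute period = 0.75 hours).
P(N ≥ 3) = 1 − P(N ≤ 2) = 1 − Σ_{j=0}^{2} e^(−μ) μ^j/j! ≈ 0.6698.

0.6698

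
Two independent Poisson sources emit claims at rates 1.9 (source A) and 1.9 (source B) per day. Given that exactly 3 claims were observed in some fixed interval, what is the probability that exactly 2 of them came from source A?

Given the total, each event is independently from source A with probability p = λ_A/(λ_A+λ_B) = 1.9/3.8 = 0.5000.
So K ~ Binomial(3, 1.9/3.8): P(K = 2) = C(3,2) · (1.9/3.8)^2 · (1.9/3.8)^1 ≈ 0.3750.

0.3750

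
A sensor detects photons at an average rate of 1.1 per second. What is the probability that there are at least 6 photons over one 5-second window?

Over the interval, μ = 1.1 × 5 = 5.5 (a 5-second window = 5 seconds).
P(N ≥ 6) = 1 − P(N ≤ 5) = 1 − Σ_{j=0}^{5} e^(−μ) μ^j/j! ≈ 0.4711.

0.4711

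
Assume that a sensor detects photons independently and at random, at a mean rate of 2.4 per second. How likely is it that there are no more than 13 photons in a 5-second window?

0.6815

Over the interval, μ = 2.4 × 5 = 12 (a 5-second window = 5 seconds).
P(N ≤ 13) = Σ_{j=0}^{13} e^(−μ) μ^j/j! ≈ 0.6815.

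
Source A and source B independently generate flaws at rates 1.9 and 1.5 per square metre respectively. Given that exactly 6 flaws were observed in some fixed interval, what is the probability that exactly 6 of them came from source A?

Given the total, each event is independently from source A with probability p = λ_A/(λ_A+λ_B) = 1.9/3.4 ≈ 0.5588.
So K ~ Binomial(6, 1.9/3.4): P(K = 6) = C(6,6) · (1.9/3.4)^6 · (1.5/3.4)^0 ≈ 0.0305.

0.0305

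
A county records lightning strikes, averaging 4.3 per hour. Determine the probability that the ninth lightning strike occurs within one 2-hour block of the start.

Over the interval, μ = 4.3 × 2 = 8.6 (a 2-hour block = 2 hours).
The ninth arrival falls in the interval iff at least 9 events occur there: P(S_9 ≤ t) = P(N ≥ 9) = 1 − P(N ≤ 8) ≈ 0.4906.

0.4906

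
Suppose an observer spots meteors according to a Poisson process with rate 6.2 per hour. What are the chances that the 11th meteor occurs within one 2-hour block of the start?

Over the interval, μ = 6.2 × 2 = 12.4 (a 2-hour block = 2 hours).
The 11th arrival falls in the interval iff at least 11 events occur there: P(S_11 ≤ t) = P(N ≥ 11) = 1 − P(N ≤ 10) ≈ 0.6933.

0.6933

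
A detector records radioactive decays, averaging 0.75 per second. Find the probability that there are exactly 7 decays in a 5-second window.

0.0487

Over the interval, μ = 0.75 × 5 = 3.75 (a 5-second window = 5 seconds).
P(N = 7) = e^(−μ) μ^7/7! = e^(−3.75) · 3.75^7/5040 ≈ 0.0487.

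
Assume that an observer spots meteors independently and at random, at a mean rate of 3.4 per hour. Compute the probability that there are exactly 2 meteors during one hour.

With mean μ = 3.4 per hour,
P(N = 2) = e^(−μ) μ^2/2! = e^(−3.4) · 3.4^2/2 ≈ 0.1929.

0.1929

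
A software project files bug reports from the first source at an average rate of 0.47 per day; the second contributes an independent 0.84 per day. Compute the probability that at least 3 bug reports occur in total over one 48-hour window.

0.4866

Independent Poisson processes superpose: combined rate λ = 0.47 + 0.84 = 1.31 per day.
Over the interval, μ = 1.31 × 2 = 2.62 (a 48-hour window = 2 days).
P(N ≥ 3) = 1 − P(N ≤ 2) ≈ 0.4866.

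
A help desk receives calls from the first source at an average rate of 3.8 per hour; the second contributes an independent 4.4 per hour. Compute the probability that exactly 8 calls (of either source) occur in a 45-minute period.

0.1083

Independent Poisson processes superpose: combined rate λ = 3.8 + 4.4 = 8.2 per hour.
Over the interval, μ = 8.2 × 0.75 = 6.15 (a 45-minute period = 0.75 hours).
P(N = 8) = e^(−6.15) · 6.15^8/8! ≈ 0.1083.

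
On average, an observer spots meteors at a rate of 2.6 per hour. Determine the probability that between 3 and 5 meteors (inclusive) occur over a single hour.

0.4325

With mean μ = 2.6 per hour,
P(3 ≤ N ≤ 5) = Σ_{j=3}^{5} e^(−2.6) · 2.6^j/j! ≈ 0.4325.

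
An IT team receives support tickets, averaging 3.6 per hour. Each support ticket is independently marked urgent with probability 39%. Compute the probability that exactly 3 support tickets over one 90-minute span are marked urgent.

0.1895

Thinning: the support tickets that are marked urgent themselves form a Poisson process with rate 0.39 × 3.6 = 1.404 per hour.
Over the interval, μ = 1.404 × 1.5 = 2.106 (a 90-minute span = 1.5 hours).
P(N = 3) = e^(−2.106) · 2.106^3/3! ≈ 0.1895.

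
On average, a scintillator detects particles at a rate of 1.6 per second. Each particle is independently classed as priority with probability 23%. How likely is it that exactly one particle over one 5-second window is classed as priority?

Thinning: the particles that are classed as priority themselves form a Poisson process with rate 0.23 × 1.6 = 0.368 per second.
Over the interval, μ = 0.368 × 5 = 1.84 (a 5-second window = 5 seconds).
P(N = 1) = e^(−1.84) · 1.84^1/1! ≈ 0.2922.

0.2922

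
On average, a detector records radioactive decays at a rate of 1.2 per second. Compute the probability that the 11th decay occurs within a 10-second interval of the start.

0.6528

Over the interval, μ = 1.2 × 10 = 12 (a 10-second interval = 10 seconds).
The 11th arrival falls in the interval iff at least 11 events occur there: P(S_11 ≤ t) = P(N ≥ 11) = 1 − P(N ≤ 10) ≈ 0.6528.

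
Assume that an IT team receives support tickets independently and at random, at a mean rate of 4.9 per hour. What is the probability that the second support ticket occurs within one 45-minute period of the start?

Over the interval, μ = 4.9 × 0.75 = 3.675 (a 45-minute period = 0.75 hours).
The second arrival falls in the interval iff at least 2 events occur there: P(S_2 ≤ t) = P(N ≥ 2) = 1 − P(N ≤ 1) ≈ 0.8815.

0.8815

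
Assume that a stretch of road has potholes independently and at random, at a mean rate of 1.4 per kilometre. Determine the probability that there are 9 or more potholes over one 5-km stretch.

0.2709

Over the interval, μ = 1.4 × 5 = 7 (a 5-km stretch = 5 kilometres).
P(N ≥ 9) = 1 − P(N ≤ 8) = 1 − Σ_{j=0}^{8} e^(−μ) μ^j/j! ≈ 0.2709.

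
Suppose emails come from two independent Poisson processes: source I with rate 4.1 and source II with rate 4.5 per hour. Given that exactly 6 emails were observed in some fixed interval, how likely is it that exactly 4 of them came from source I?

Given the total, each event is independently from source I with probability p = λ_I/(λ_I+λ_II) = 4.1/8.6 ≈ 0.4767.
So K ~ Binomial(6, 4.1/8.6): P(K = 4) = C(6,4) · (4.1/8.6)^4 · (4.5/8.6)^2 ≈ 0.2122.

0.2122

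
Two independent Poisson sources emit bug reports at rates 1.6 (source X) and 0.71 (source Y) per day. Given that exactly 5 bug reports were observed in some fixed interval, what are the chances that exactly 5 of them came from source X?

0.1594

Given the total, each event is independently from source X with probability p = λ_X/(λ_X+λ_Y) = 1.6/2.31 ≈ 0.6926.
So K ~ Binomial(5, 1.6/2.31): P(K = 5) = C(5,5) · (1.6/2.31)^5 · (0.71/2.31)^0 ≈ 0.1594.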